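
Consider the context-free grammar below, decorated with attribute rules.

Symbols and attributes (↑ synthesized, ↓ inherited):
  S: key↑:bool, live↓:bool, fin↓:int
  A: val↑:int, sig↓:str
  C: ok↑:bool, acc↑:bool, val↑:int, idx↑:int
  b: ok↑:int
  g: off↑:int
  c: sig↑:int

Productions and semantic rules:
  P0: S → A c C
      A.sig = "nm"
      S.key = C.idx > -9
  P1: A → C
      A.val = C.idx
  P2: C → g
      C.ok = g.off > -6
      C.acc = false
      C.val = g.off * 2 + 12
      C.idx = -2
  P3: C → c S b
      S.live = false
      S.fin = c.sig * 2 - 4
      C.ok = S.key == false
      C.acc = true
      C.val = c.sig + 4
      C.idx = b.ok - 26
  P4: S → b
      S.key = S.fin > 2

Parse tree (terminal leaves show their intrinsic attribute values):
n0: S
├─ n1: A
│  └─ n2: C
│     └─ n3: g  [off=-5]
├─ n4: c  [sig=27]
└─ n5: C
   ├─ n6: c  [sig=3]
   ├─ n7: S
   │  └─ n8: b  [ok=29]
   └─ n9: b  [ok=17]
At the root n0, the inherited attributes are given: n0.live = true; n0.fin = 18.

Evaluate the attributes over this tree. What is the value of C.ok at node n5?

1. n0.live = true  [given at root]
2. n0.fin = 18  [given at root]
3. n1.sig = "nm"  ["nm"]
4. n3.off = -5  [terminal]
5. n2.ok = true  [g.off > -6]
6. n2.acc = false  [false]
7. n2.val = 2  [g.off * 2 + 12]
8. n2.idx = -2  [-2]
9. n1.val = -2  [C.idx]
10. n4.sig = 27  [terminal]
11. n6.sig = 3  [terminal]
12. n7.live = false  [false]
13. n7.fin = 2  [c.sig * 2 - 4]
14. n8.ok = 29  [terminal]
15. n7.key = false  [S.fin > 2]
16. n9.ok = 17  [terminal]
17. n5.ok = true  [S.key == false]
18. n5.acc = true  [true]
19. n5.val = 7  [c.sig + 4]
20. n5.idx = -9  [b.ok - 26]
21. n0.key = false  [C.idx > -9]

true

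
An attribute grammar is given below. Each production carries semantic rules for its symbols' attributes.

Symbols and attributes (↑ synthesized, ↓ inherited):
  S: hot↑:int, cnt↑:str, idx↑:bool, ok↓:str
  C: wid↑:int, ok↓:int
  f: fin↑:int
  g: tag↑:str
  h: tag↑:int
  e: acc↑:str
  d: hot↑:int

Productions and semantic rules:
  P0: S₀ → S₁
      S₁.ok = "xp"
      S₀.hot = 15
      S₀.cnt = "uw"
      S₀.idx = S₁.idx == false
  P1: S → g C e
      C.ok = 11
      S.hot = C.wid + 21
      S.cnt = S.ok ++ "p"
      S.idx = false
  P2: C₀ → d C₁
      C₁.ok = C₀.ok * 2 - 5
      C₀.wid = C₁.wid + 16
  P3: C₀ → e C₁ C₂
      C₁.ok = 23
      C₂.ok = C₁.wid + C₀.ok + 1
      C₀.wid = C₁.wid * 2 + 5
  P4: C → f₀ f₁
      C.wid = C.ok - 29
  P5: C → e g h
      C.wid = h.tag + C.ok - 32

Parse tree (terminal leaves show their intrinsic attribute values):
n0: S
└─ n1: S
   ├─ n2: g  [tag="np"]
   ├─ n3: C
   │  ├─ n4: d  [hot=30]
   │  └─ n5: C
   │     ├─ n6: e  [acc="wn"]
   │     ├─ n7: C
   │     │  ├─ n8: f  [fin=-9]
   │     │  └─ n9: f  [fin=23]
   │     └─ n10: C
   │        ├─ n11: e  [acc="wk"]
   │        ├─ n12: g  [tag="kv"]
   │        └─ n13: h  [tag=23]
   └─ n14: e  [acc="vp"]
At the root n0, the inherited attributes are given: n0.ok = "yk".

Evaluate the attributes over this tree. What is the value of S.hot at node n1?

30

1. n0.ok = "yk"  [given at root]
2. n1.ok = "xp"  ["xp"]
3. n2.tag = "np"  [terminal]
4. n3.ok = 11  [11]
5. n4.hot = 30  [terminal]
6. n5.ok = 17  [C₀.ok * 2 - 5]
7. n6.acc = "wn"  [terminal]
8. n7.ok = 23  [23]
9. n8.fin = -9  [terminal]
10. n9.fin = 23  [terminal]
11. n7.wid = -6  [C.ok - 29]
12. n10.ok = 12  [C₁.wid + C₀.ok + 1]
13. n11.acc = "wk"  [terminal]
14. n12.tag = "kv"  [terminal]
15. n13.tag = 23  [terminal]
16. n10.wid = 3  [h.tag + C.ok - 32]
17. n5.wid = -7  [C₁.wid * 2 + 5]
18. n3.wid = 9  [C₁.wid + 16]
19. n14.acc = "vp"  [terminal]
20. n1.hot = 30  [C.wid + 21]
21. n1.cnt = "xpp"  [S.ok ++ "p"]
22. n1.idx = false  [false]
23. n0.hot = 15  [15]
24. n0.cnt = "uw"  ["uw"]
25. n0.idx = true  [S₁.idx == false]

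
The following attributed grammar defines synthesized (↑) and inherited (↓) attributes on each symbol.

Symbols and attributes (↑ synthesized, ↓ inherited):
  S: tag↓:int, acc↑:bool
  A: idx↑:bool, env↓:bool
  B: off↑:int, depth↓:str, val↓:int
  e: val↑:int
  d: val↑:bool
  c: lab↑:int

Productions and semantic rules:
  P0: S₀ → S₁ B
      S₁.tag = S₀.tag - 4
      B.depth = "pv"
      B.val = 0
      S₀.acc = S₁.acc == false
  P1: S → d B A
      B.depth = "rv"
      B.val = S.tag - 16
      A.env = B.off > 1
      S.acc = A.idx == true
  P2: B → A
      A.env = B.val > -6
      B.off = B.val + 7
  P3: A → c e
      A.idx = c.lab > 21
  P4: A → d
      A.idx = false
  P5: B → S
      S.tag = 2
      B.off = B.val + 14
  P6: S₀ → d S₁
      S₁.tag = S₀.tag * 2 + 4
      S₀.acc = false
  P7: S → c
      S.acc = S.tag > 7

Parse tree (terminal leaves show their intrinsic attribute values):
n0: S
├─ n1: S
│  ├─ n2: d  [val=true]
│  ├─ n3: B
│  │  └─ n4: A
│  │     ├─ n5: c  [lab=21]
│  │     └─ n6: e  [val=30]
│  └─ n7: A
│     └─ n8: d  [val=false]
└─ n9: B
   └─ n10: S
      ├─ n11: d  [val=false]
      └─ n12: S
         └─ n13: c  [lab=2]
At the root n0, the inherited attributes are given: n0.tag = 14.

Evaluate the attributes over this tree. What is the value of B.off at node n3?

1. n0.tag = 14  [given at root]
2. n1.tag = 10  [S₀.tag - 4]
3. n2.val = true  [terminal]
4. n3.depth = "rv"  ["rv"]
5. n3.val = -6  [S.tag - 16]
6. n4.env = false  [B.val > -6]
7. n5.lab = 21  [terminal]
8. n6.val = 30  [terminal]
9. n4.idx = false  [c.lab > 21]
10. n3.off = 1  [B.val + 7]
11. n7.env = false  [B.off > 1]
12. n8.val = false  [terminal]
13. n7.idx = false  [false]
14. n1.acc = false  [A.idx == true]
15. n9.depth = "pv"  ["pv"]
16. n9.val = 0  [0]
17. n10.tag = 2  [2]
18. n11.val = false  [terminal]
19. n12.tag = 8  [S₀.tag * 2 + 4]
20. n13.lab = 2  [terminal]
21. n12.acc = true  [S.tag > 7]
22. n10.acc = false  [false]
23. n9.off = 14  [B.val + 14]
24. n0.acc = true  [S₁.acc == false]

1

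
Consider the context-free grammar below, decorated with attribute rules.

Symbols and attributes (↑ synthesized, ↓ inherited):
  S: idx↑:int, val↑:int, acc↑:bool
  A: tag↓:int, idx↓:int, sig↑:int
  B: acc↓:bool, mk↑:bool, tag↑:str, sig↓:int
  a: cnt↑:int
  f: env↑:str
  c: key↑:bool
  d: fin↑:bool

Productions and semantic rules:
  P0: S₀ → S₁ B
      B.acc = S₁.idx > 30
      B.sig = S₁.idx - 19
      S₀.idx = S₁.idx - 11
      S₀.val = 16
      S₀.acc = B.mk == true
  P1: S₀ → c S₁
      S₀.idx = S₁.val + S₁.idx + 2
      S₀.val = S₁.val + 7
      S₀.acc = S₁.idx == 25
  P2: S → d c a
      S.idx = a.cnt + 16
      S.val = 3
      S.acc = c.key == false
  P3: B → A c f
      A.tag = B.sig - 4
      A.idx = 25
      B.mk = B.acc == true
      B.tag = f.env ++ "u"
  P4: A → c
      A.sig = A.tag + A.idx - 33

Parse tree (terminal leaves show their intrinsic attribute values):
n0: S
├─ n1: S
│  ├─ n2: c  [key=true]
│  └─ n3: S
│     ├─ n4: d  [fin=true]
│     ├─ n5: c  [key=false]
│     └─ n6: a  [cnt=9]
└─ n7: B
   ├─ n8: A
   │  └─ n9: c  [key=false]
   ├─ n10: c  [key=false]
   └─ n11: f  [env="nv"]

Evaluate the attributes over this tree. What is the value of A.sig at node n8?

-1

1. n2.key = true  [terminal]
2. n4.fin = true  [terminal]
3. n5.key = false  [terminal]
4. n6.cnt = 9  [terminal]
5. n3.idx = 25  [a.cnt + 16]
6. n3.val = 3  [3]
7. n3.acc = true  [c.key == false]
8. n1.idx = 30  [S₁.val + S₁.idx + 2]
9. n1.val = 10  [S₁.val + 7]
10. n1.acc = true  [S₁.idx == 25]
11. n7.acc = false  [S₁.idx > 30]
12. n7.sig = 11  [S₁.idx - 19]
13. n8.tag = 7  [B.sig - 4]
14. n8.idx = 25  [25]
15. n9.key = false  [terminal]
16. n8.sig = -1  [A.tag + A.idx - 33]
17. n10.key = false  [terminal]
18. n11.env = "nv"  [terminal]
19. n7.mk = false  [B.acc == true]
20. n7.tag = "nvu"  [f.env ++ "u"]
21. n0.idx = 19  [S₁.idx - 11]
22. n0.val = 16  [16]
23. n0.acc = false  [B.mk == true]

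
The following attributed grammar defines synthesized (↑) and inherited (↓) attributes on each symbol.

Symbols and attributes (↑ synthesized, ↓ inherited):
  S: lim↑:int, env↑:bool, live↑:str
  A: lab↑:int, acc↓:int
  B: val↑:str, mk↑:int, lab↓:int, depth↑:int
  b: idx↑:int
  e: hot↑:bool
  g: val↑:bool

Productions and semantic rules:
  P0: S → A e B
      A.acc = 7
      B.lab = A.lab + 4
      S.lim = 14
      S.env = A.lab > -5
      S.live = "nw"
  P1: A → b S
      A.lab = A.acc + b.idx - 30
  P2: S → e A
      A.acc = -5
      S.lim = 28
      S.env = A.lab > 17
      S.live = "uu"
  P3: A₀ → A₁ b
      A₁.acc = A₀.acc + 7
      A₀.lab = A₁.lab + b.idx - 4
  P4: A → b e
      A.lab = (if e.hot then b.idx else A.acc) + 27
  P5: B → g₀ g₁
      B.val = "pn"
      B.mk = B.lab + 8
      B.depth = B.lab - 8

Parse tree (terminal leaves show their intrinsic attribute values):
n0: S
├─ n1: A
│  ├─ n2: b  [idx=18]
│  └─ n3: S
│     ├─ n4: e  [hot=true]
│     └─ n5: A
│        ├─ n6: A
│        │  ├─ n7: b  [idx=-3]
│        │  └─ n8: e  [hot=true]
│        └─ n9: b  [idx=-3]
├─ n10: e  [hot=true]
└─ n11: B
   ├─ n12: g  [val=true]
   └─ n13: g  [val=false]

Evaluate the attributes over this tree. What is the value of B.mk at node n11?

1. n1.acc = 7  [7]
2. n2.idx = 18  [terminal]
3. n4.hot = true  [terminal]
4. n5.acc = -5  [-5]
5. n6.acc = 2  [A₀.acc + 7]
6. n7.idx = -3  [terminal]
7. n8.hot = true  [terminal]
8. n6.lab = 24  [(if e.hot then b.idx else A.acc) + 27]
9. n9.idx = -3  [terminal]
10. n5.lab = 17  [A₁.lab + b.idx - 4]
11. n3.lim = 28  [28]
12. n3.env = false  [A.lab > 17]
13. n3.live = "uu"  ["uu"]
14. n1.lab = -5  [A.acc + b.idx - 30]
15. n10.hot = true  [terminal]
16. n11.lab = -1  [A.lab + 4]
17. n12.val = true  [terminal]
18. n13.val = false  [terminal]
19. n11.val = "pn"  ["pn"]
20. n11.mk = 7  [B.lab + 8]
21. n11.depth = -9  [B.lab - 8]
22. n0.lim = 14  [14]
23. n0.env = false  [A.lab > -5]
24. n0.live = "nw"  ["nw"]

7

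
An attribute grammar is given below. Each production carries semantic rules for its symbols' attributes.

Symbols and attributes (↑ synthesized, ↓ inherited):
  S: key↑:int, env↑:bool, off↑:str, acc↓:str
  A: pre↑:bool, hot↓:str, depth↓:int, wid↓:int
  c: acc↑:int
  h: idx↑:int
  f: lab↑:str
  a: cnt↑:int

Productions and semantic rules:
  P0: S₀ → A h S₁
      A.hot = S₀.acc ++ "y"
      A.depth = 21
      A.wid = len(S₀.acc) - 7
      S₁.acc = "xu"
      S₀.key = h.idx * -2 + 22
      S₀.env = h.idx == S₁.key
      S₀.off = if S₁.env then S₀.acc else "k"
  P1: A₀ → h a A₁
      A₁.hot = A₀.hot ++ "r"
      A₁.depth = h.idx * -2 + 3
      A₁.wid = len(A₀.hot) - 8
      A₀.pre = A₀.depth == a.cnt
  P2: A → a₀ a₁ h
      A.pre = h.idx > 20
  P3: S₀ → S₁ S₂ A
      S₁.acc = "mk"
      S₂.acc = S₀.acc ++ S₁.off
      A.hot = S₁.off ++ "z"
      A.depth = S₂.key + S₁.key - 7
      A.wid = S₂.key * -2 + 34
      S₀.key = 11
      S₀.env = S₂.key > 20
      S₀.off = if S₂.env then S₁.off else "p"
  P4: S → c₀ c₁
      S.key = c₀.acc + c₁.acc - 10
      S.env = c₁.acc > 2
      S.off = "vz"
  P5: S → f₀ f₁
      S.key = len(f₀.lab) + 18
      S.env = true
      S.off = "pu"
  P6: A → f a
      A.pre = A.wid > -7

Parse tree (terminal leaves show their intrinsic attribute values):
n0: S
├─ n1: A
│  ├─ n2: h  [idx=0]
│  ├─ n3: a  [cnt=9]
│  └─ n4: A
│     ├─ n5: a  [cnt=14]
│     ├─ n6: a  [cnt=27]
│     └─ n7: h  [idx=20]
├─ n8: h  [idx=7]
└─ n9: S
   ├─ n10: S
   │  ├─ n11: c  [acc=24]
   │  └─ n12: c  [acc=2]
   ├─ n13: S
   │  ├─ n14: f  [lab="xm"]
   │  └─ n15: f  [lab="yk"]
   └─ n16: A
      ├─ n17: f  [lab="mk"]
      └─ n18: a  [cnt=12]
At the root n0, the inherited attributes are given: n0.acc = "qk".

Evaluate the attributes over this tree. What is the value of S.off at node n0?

1. n0.acc = "qk"  [given at root]
2. n1.hot = "qky"  [S₀.acc ++ "y"]
3. n1.depth = 21  [21]
4. n1.wid = -5  [len(S₀.acc) - 7]
5. n2.idx = 0  [terminal]
6. n3.cnt = 9  [terminal]
7. n4.hot = "qkyr"  [A₀.hot ++ "r"]
8. n4.depth = 3  [h.idx * -2 + 3]
9. n4.wid = -5  [len(A₀.hot) - 8]
10. n5.cnt = 14  [terminal]
11. n6.cnt = 27  [terminal]
12. n7.idx = 20  [terminal]
13. n4.pre = false  [h.idx > 20]
14. n1.pre = false  [A₀.depth == a.cnt]
15. n8.idx = 7  [terminal]
16. n9.acc = "xu"  ["xu"]
17. n10.acc = "mk"  ["mk"]
18. n11.acc = 24  [terminal]
19. n12.acc = 2  [terminal]
20. n10.key = 16  [c₀.acc + c₁.acc - 10]
21. n10.env = false  [c₁.acc > 2]
22. n10.off = "vz"  ["vz"]
23. n13.acc = "xuvz"  [S₀.acc ++ S₁.off]
24. n14.lab = "xm"  [terminal]
25. n15.lab = "yk"  [terminal]
26. n13.key = 20  [len(f₀.lab) + 18]
27. n13.env = true  [true]
28. n13.off = "pu"  ["pu"]
29. n16.hot = "vzz"  [S₁.off ++ "z"]
30. n16.depth = 29  [S₂.key + S₁.key - 7]
31. n16.wid = -6  [S₂.key * -2 + 34]
32. n17.lab = "mk"  [terminal]
33. n18.cnt = 12  [terminal]
34. n16.pre = true  [A.wid > -7]
35. n9.key = 11  [11]
36. n9.env = false  [S₂.key > 20]
37. n9.off = "vz"  [if S₂.env then S₁.off else "p"]
38. n0.key = 8  [h.idx * -2 + 22]
39. n0.env = false  [h.idx == S₁.key]
40. n0.off = "k"  [if S₁.env then S₀.acc else "k"]

"k"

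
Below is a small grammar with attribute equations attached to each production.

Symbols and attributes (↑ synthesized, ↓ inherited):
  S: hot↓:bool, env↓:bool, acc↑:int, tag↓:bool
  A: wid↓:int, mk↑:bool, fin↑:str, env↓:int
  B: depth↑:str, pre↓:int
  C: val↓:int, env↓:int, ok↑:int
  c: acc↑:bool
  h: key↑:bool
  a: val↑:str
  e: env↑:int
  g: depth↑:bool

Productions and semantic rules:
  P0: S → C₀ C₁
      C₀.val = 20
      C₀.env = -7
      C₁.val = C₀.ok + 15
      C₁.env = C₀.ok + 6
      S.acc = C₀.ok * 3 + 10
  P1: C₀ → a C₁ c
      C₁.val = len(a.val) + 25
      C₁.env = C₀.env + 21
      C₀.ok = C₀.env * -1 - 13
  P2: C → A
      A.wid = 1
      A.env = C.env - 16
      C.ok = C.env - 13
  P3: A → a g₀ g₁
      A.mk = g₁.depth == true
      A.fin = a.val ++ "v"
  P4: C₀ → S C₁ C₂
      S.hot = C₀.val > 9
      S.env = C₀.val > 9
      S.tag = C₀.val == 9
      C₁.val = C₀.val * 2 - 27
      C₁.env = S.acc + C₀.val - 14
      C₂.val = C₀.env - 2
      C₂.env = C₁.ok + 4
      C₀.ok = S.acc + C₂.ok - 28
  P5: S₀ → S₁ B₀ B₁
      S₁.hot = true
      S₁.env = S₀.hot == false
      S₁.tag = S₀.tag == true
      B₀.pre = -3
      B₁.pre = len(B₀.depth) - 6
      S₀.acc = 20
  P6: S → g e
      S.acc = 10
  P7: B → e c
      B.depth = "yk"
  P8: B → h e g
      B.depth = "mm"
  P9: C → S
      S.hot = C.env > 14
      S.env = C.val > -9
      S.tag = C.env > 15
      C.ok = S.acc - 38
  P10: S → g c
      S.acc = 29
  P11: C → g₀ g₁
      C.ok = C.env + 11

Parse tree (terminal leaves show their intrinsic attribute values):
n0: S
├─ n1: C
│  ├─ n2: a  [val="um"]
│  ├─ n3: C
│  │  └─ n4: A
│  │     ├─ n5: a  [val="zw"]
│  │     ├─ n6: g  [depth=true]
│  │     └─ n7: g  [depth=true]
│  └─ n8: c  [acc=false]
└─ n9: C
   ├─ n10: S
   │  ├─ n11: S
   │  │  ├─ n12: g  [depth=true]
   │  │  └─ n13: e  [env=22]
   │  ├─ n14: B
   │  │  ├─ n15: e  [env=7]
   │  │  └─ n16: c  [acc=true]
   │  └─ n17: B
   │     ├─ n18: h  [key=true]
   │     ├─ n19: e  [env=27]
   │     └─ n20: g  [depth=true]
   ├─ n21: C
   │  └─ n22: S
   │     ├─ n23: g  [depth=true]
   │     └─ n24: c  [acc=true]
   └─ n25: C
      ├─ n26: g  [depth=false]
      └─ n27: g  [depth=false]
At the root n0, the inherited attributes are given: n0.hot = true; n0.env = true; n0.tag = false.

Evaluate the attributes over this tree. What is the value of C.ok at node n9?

1. n0.hot = true  [given at root]
2. n0.env = true  [given at root]
3. n0.tag = false  [given at root]
4. n1.val = 20  [20]
5. n1.env = -7  [-7]
6. n2.val = "um"  [terminal]
7. n3.val = 27  [len(a.val) + 25]
8. n3.env = 14  [C₀.env + 21]
9. n4.wid = 1  [1]
10. n4.env = -2  [C.env - 16]
11. n5.val = "zw"  [terminal]
12. n6.depth = true  [terminal]
13. n7.depth = true  [terminal]
14. n4.mk = true  [g₁.depth == true]
15. n4.fin = "zwv"  [a.val ++ "v"]
16. n3.ok = 1  [C.env - 13]
17. n8.acc = false  [terminal]
18. n1.ok = -6  [C₀.env * -1 - 13]
19. n9.val = 9  [C₀.ok + 15]
20. n9.env = 0  [C₀.ok + 6]
21. n10.hot = false  [C₀.val > 9]
22. n10.env = false  [C₀.val > 9]
23. n10.tag = true  [C₀.val == 9]
24. n11.hot = true  [true]
25. n11.env = true  [S₀.hot == false]
26. n11.tag = true  [S₀.tag == true]
27. n12.depth = true  [terminal]
28. n13.env = 22  [terminal]
29. n11.acc = 10  [10]
30. n14.pre = -3  [-3]
31. n15.env = 7  [terminal]
32. n16.acc = true  [terminal]
33. n14.depth = "yk"  ["yk"]
34. n17.pre = -4  [len(B₀.depth) - 6]
35. n18.key = true  [terminal]
36. n19.env = 27  [terminal]
37. n20.depth = true  [terminal]
38. n17.depth = "mm"  ["mm"]
39. n10.acc = 20  [20]
40. n21.val = -9  [C₀.val * 2 - 27]
41. n21.env = 15  [S.acc + C₀.val - 14]
42. n22.hot = true  [C.env > 14]
43. n22.env = false  [C.val > -9]
44. n22.tag = false  [C.env > 15]
45. n23.depth = true  [terminal]
46. n24.acc = true  [terminal]
47. n22.acc = 29  [29]
48. n21.ok = -9  [S.acc - 38]
49. n25.val = -2  [C₀.env - 2]
50. n25.env = -5  [C₁.ok + 4]
51. n26.depth = false  [terminal]
52. n27.depth = false  [terminal]
53. n25.ok = 6  [C.env + 11]
54. n9.ok = -2  [S.acc + C₂.ok - 28]
55. n0.acc = -8  [C₀.ok * 3 + 10]

-2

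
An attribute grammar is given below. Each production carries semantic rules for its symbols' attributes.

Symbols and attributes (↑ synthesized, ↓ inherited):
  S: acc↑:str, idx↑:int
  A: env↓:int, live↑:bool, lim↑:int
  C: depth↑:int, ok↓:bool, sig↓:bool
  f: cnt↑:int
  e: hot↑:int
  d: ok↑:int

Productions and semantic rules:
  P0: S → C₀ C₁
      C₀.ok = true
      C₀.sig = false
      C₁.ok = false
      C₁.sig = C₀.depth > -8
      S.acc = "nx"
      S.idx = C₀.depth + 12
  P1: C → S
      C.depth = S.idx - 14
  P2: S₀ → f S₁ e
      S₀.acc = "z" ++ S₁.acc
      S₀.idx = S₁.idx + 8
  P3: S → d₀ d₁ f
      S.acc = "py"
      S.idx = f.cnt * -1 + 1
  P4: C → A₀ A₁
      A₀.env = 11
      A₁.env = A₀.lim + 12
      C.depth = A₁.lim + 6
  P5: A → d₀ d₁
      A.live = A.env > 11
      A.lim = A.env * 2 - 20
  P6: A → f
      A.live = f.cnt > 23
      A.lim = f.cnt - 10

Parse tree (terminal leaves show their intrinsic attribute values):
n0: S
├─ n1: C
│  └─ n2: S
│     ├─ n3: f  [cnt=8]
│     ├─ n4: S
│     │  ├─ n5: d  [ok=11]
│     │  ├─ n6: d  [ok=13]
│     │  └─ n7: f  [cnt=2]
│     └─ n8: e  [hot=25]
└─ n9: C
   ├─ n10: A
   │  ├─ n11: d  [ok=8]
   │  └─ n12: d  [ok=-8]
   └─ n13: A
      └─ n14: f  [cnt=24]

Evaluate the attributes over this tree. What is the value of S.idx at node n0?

5

1. n1.ok = true  [true]
2. n1.sig = false  [false]
3. n3.cnt = 8  [terminal]
4. n5.ok = 11  [terminal]
5. n6.ok = 13  [terminal]
6. n7.cnt = 2  [terminal]
7. n4.acc = "py"  ["py"]
8. n4.idx = -1  [f.cnt * -1 + 1]
9. n8.hot = 25  [terminal]
10. n2.acc = "zpy"  ["z" ++ S₁.acc]
11. n2.idx = 7  [S₁.idx + 8]
12. n1.depth = -7  [S.idx - 14]
13. n9.ok = false  [false]
14. n9.sig = true  [C₀.depth > -8]
15. n10.env = 11  [11]
16. n11.ok = 8  [terminal]
17. n12.ok = -8  [terminal]
18. n10.live = false  [A.env > 11]
19. n10.lim = 2  [A.env * 2 - 20]
20. n13.env = 14  [A₀.lim + 12]
21. n14.cnt = 24  [terminal]
22. n13.live = true  [f.cnt > 23]
23. n13.lim = 14  [f.cnt - 10]
24. n9.depth = 20  [A₁.lim + 6]
25. n0.acc = "nx"  ["nx"]
26. n0.idx = 5  [C₀.depth + 12]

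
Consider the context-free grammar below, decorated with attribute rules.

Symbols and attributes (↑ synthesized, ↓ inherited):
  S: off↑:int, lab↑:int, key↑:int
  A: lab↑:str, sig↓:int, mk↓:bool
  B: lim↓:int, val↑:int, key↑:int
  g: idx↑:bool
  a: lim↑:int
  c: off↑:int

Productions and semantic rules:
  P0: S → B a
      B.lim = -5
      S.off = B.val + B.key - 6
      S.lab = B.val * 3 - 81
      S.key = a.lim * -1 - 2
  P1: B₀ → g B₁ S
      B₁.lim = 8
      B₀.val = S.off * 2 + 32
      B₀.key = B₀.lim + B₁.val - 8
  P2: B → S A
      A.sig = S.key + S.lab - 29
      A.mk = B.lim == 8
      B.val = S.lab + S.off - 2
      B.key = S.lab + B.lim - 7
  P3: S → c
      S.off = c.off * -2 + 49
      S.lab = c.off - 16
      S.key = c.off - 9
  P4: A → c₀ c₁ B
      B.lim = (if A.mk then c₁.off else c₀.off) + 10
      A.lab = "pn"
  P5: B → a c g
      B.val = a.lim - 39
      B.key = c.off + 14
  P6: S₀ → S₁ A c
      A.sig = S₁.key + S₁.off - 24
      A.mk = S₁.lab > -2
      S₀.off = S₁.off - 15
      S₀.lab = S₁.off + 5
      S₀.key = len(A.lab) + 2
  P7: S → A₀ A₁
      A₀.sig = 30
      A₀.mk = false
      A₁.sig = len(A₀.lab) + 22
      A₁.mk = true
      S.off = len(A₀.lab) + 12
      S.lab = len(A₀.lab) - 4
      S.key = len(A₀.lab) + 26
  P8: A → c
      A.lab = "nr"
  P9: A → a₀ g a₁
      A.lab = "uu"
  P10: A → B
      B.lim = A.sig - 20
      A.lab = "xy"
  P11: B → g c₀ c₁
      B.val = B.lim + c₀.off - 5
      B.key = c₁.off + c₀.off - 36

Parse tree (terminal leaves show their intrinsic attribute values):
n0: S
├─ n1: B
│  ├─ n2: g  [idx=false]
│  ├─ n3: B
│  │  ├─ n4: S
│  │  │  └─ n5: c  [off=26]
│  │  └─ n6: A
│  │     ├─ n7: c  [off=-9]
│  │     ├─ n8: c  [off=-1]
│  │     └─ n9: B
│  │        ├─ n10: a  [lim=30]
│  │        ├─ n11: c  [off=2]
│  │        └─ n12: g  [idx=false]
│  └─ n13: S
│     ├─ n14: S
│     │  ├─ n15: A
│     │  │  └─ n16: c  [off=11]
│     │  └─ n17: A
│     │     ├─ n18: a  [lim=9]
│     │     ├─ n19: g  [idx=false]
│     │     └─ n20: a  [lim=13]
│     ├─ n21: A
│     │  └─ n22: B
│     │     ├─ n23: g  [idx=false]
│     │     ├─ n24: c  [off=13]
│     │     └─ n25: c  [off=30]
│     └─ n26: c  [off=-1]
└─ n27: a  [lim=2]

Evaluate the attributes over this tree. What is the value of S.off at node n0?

1. n1.lim = -5  [-5]
2. n2.idx = false  [terminal]
3. n3.lim = 8  [8]
4. n5.off = 26  [terminal]
5. n4.off = -3  [c.off * -2 + 49]
6. n4.lab = 10  [c.off - 16]
7. n4.key = 17  [c.off - 9]
8. n6.sig = -2  [S.key + S.lab - 29]
9. n6.mk = true  [B.lim == 8]
10. n7.off = -9  [terminal]
11. n8.off = -1  [terminal]
12. n9.lim = 9  [(if A.mk then c₁.off else c₀.off) + 10]
13. n10.lim = 30  [terminal]
14. n11.off = 2  [terminal]
15. n12.idx = false  [terminal]
16. n9.val = -9  [a.lim - 39]
17. n9.key = 16  [c.off + 14]
18. n6.lab = "pn"  ["pn"]
19. n3.val = 5  [S.lab + S.off - 2]
20. n3.key = 11  [S.lab + B.lim - 7]
21. n15.sig = 30  [30]
22. n15.mk = false  [false]
23. n16.off = 11  [terminal]
24. n15.lab = "nr"  ["nr"]
25. n17.sig = 24  [len(A₀.lab) + 22]
26. n17.mk = true  [true]
27. n18.lim = 9  [terminal]
28. n19.idx = false  [terminal]
29. n20.lim = 13  [terminal]
30. n17.lab = "uu"  ["uu"]
31. n14.off = 14  [len(A₀.lab) + 12]
32. n14.lab = -2  [len(A₀.lab) - 4]
33. n14.key = 28  [len(A₀.lab) + 26]
34. n21.sig = 18  [S₁.key + S₁.off - 24]
35. n21.mk = false  [S₁.lab > -2]
36. n22.lim = -2  [A.sig - 20]
37. n23.idx = false  [terminal]
38. n24.off = 13  [terminal]
39. n25.off = 30  [terminal]
40. n22.val = 6  [B.lim + c₀.off - 5]
41. n22.key = 7  [c₁.off + c₀.off - 36]
42. n21.lab = "xy"  ["xy"]
43. n26.off = -1  [terminal]
44. n13.off = -1  [S₁.off - 15]
45. n13.lab = 19  [S₁.off + 5]
46. n13.key = 4  [len(A.lab) + 2]
47. n1.val = 30  [S.off * 2 + 32]
48. n1.key = -8  [B₀.lim + B₁.val - 8]
49. n27.lim = 2  [terminal]
50. n0.off = 16  [B.val + B.key - 6]
51. n0.lab = 9  [B.val * 3 - 81]
52. n0.key = -4  [a.lim * -1 - 2]

16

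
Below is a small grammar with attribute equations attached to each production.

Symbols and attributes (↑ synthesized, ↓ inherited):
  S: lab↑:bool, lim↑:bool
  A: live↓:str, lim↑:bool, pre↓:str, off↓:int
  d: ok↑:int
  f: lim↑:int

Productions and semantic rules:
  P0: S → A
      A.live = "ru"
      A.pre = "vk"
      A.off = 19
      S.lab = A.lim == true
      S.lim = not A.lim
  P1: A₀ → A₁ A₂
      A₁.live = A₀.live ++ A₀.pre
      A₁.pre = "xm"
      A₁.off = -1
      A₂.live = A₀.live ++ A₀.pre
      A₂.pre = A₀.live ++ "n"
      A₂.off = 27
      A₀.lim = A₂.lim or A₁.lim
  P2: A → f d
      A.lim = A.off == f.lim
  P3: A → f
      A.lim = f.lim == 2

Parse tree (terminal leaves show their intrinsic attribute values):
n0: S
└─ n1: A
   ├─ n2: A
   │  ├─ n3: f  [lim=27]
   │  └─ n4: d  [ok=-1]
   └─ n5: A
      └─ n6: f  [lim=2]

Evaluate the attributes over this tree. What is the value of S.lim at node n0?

false

1. n1.live = "ru"  ["ru"]
2. n1.pre = "vk"  ["vk"]
3. n1.off = 19  [19]
4. n2.live = "ruvk"  [A₀.live ++ A₀.pre]
5. n2.pre = "xm"  ["xm"]
6. n2.off = -1  [-1]
7. n3.lim = 27  [terminal]
8. n4.ok = -1  [terminal]
9. n2.lim = false  [A.off == f.lim]
10. n5.live = "ruvk"  [A₀.live ++ A₀.pre]
11. n5.pre = "run"  [A₀.live ++ "n"]
12. n5.off = 27  [27]
13. n6.lim = 2  [terminal]
14. n5.lim = true  [f.lim == 2]
15. n1.lim = true  [A₂.lim or A₁.lim]
16. n0.lab = true  [A.lim == true]
17. n0.lim = false  [not A.lim]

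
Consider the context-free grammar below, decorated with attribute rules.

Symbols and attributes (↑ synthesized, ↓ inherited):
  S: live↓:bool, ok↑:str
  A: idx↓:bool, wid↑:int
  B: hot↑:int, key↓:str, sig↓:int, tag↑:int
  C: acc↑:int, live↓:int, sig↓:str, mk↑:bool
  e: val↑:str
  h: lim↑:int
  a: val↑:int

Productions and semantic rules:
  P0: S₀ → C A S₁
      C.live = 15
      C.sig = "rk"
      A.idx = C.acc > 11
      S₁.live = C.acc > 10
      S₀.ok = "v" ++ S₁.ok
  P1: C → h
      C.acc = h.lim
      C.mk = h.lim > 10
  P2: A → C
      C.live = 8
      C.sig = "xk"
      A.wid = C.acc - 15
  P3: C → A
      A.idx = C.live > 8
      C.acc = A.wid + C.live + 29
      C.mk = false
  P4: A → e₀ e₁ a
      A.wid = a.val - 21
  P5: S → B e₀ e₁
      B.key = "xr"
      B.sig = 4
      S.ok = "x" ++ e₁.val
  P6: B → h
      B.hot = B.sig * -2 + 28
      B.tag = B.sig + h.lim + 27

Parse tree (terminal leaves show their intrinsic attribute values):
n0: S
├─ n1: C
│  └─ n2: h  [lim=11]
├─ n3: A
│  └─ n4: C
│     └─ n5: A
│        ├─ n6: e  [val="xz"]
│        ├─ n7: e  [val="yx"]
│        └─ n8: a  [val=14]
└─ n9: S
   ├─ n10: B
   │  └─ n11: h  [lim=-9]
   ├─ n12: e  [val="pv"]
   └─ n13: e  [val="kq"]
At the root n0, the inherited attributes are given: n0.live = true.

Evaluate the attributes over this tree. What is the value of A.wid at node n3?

15

1. n0.live = true  [given at root]
2. n1.live = 15  [15]
3. n1.sig = "rk"  ["rk"]
4. n2.lim = 11  [terminal]
5. n1.acc = 11  [h.lim]
6. n1.mk = true  [h.lim > 10]
7. n3.idx = false  [C.acc > 11]
8. n4.live = 8  [8]
9. n4.sig = "xk"  ["xk"]
10. n5.idx = false  [C.live > 8]
11. n6.val = "xz"  [terminal]
12. n7.val = "yx"  [terminal]
13. n8.val = 14  [terminal]
14. n5.wid = -7  [a.val - 21]
15. n4.acc = 30  [A.wid + C.live + 29]
16. n4.mk = false  [false]
17. n3.wid = 15  [C.acc - 15]
18. n9.live = true  [C.acc > 10]
19. n10.key = "xr"  ["xr"]
20. n10.sig = 4  [4]
21. n11.lim = -9  [terminal]
22. n10.hot = 20  [B.sig * -2 + 28]
23. n10.tag = 22  [B.sig + h.lim + 27]
24. n12.val = "pv"  [terminal]
25. n13.val = "kq"  [terminal]
26. n9.ok = "xkq"  ["x" ++ e₁.val]
27. n0.ok = "vxkq"  ["v" ++ S₁.ok]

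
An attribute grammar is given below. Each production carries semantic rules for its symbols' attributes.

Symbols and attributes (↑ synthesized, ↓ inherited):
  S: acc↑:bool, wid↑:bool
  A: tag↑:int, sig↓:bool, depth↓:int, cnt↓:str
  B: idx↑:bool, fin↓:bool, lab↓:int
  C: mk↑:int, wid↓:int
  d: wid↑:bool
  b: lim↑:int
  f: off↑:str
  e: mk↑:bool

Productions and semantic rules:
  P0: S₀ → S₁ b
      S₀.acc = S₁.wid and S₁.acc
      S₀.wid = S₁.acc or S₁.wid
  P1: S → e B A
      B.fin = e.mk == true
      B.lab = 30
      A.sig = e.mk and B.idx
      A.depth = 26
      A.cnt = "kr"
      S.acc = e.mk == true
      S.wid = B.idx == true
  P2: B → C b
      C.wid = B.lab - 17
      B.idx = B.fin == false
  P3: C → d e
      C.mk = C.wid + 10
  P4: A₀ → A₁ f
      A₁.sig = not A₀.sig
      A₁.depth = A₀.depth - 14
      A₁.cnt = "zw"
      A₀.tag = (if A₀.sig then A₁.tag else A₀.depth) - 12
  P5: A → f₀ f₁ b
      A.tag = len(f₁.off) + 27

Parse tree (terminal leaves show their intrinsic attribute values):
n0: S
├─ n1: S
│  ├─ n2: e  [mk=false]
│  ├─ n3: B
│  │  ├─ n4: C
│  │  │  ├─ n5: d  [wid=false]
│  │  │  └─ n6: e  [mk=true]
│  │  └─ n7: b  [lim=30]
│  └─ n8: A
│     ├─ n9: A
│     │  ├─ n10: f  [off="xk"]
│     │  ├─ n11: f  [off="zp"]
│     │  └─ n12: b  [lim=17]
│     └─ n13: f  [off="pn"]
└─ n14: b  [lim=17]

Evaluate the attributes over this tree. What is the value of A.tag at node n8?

14

1. n2.mk = false  [terminal]
2. n3.fin = false  [e.mk == true]
3. n3.lab = 30  [30]
4. n4.wid = 13  [B.lab - 17]
5. n5.wid = false  [terminal]
6. n6.mk = true  [terminal]
7. n4.mk = 23  [C.wid + 10]
8. n7.lim = 30  [terminal]
9. n3.idx = true  [B.fin == false]
10. n8.sig = false  [e.mk and B.idx]
11. n8.depth = 26  [26]
12. n8.cnt = "kr"  ["kr"]
13. n9.sig = true  [not A₀.sig]
14. n9.depth = 12  [A₀.depth - 14]
15. n9.cnt = "zw"  ["zw"]
16. n10.off = "xk"  [terminal]
17. n11.off = "zp"  [terminal]
18. n12.lim = 17  [terminal]
19. n9.tag = 29  [len(f₁.off) + 27]
20. n13.off = "pn"  [terminal]
21. n8.tag = 14  [(if A₀.sig then A₁.tag else A₀.depth) - 12]
22. n1.acc = false  [e.mk == true]
23. n1.wid = true  [B.idx == true]
24. n14.lim = 17  [terminal]
25. n0.acc = false  [S₁.wid and S₁.acc]
26. n0.wid = true  [S₁.acc or S₁.wid]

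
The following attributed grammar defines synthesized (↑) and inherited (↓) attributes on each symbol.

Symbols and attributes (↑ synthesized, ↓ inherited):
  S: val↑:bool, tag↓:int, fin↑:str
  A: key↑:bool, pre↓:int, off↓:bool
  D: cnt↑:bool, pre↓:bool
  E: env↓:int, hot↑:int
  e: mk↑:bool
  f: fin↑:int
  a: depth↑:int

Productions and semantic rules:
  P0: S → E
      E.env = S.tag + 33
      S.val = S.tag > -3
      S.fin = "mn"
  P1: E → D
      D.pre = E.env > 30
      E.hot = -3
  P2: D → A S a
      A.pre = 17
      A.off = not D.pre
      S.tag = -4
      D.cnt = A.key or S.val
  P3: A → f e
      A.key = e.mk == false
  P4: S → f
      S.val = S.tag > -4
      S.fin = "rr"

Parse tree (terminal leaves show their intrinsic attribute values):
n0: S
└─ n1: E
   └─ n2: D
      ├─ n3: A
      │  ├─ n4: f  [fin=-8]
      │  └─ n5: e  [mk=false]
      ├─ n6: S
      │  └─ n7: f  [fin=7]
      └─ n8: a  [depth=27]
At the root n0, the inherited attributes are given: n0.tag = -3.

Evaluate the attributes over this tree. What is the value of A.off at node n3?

1. n0.tag = -3  [given at root]
2. n1.env = 30  [S.tag + 33]
3. n2.pre = false  [E.env > 30]
4. n3.pre = 17  [17]
5. n3.off = true  [not D.pre]
6. n4.fin = -8  [terminal]
7. n5.mk = false  [terminal]
8. n3.key = true  [e.mk == false]
9. n6.tag = -4  [-4]
10. n7.fin = 7  [terminal]
11. n6.val = false  [S.tag > -4]
12. n6.fin = "rr"  ["rr"]
13. n8.depth = 27  [terminal]
14. n2.cnt = true  [A.key or S.val]
15. n1.hot = -3  [-3]
16. n0.val = false  [S.tag > -3]
17. n0.fin = "mn"  ["mn"]

true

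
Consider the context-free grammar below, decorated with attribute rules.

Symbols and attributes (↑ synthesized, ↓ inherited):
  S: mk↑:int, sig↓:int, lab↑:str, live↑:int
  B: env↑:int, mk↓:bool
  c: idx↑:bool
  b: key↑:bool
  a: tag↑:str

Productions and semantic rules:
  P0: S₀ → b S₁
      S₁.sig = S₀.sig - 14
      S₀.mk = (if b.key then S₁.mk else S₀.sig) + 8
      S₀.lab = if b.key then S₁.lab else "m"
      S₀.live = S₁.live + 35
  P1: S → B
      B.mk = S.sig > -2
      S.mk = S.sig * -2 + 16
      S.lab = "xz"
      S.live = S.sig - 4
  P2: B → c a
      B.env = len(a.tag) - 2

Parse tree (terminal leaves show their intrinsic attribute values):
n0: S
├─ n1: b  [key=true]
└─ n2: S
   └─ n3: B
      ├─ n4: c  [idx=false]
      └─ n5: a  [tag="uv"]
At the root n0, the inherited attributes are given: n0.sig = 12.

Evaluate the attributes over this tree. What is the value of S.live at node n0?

1. n0.sig = 12  [given at root]
2. n1.key = true  [terminal]
3. n2.sig = -2  [S₀.sig - 14]
4. n3.mk = false  [S.sig > -2]
5. n4.idx = false  [terminal]
6. n5.tag = "uv"  [terminal]
7. n3.env = 0  [len(a.tag) - 2]
8. n2.mk = 20  [S.sig * -2 + 16]
9. n2.lab = "xz"  ["xz"]
10. n2.live = -6  [S.sig - 4]
11. n0.mk = 28  [(if b.key then S₁.mk else S₀.sig) + 8]
12. n0.lab = "xz"  [if b.key then S₁.lab else "m"]
13. n0.live = 29  [S₁.live + 35]

29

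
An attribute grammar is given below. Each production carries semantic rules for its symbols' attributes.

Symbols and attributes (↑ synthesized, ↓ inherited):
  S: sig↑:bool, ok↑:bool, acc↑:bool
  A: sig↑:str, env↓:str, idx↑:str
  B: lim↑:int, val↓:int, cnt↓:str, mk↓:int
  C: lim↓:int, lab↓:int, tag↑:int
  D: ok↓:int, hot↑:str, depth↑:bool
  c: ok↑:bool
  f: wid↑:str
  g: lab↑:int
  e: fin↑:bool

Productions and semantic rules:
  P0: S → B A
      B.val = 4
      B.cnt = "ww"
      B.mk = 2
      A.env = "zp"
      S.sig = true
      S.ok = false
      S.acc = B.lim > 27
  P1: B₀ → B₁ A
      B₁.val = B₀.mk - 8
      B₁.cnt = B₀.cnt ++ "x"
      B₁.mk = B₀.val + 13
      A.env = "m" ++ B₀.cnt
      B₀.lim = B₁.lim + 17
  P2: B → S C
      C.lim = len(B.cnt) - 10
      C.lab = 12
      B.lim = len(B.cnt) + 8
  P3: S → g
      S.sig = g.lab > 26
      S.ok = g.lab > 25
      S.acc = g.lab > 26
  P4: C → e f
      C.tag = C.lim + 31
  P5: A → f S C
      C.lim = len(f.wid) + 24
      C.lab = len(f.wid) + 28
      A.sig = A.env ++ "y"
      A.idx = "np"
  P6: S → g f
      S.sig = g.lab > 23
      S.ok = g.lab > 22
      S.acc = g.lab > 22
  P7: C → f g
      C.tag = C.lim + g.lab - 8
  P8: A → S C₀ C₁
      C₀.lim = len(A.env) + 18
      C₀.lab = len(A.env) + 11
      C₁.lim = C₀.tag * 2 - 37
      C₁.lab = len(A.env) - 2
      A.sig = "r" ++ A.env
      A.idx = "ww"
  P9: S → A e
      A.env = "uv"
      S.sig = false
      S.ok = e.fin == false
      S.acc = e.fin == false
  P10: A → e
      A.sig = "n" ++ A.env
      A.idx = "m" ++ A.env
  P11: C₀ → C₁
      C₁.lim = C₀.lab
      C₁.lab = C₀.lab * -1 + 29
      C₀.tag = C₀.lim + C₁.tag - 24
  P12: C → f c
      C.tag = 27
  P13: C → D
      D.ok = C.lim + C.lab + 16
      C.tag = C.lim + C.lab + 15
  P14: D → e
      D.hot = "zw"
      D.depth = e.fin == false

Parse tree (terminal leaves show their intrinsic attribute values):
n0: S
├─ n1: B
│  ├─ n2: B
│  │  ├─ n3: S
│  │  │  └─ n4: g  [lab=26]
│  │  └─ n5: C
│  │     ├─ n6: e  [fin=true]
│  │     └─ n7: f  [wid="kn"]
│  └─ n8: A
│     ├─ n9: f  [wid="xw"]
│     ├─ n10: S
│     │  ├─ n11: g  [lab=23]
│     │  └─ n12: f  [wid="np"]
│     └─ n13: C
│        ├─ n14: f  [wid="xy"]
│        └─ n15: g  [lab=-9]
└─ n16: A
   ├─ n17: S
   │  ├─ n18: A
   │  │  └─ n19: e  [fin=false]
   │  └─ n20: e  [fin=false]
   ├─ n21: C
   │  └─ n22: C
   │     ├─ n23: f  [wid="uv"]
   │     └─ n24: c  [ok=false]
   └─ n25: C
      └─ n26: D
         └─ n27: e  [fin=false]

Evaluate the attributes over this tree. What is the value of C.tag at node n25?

1. n1.val = 4  [4]
2. n1.cnt = "ww"  ["ww"]
3. n1.mk = 2  [2]
4. n2.val = -6  [B₀.mk - 8]
5. n2.cnt = "wwx"  [B₀.cnt ++ "x"]
6. n2.mk = 17  [B₀.val + 13]
7. n4.lab = 26  [terminal]
8. n3.sig = false  [g.lab > 26]
9. n3.ok = true  [g.lab > 25]
10. n3.acc = false  [g.lab > 26]
11. n5.lim = -7  [len(B.cnt) - 10]
12. n5.lab = 12  [12]
13. n6.fin = true  [terminal]
14. n7.wid = "kn"  [terminal]
15. n5.tag = 24  [C.lim + 31]
16. n2.lim = 11  [len(B.cnt) + 8]
17. n8.env = "mww"  ["m" ++ B₀.cnt]
18. n9.wid = "xw"  [terminal]
19. n11.lab = 23  [terminal]
20. n12.wid = "np"  [terminal]
21. n10.sig = false  [g.lab > 23]
22. n10.ok = true  [g.lab > 22]
23. n10.acc = true  [g.lab > 22]
24. n13.lim = 26  [len(f.wid) + 24]
25. n13.lab = 30  [len(f.wid) + 28]
26. n14.wid = "xy"  [terminal]
27. n15.lab = -9  [terminal]
28. n13.tag = 9  [C.lim + g.lab - 8]
29. n8.sig = "mwwy"  [A.env ++ "y"]
30. n8.idx = "np"  ["np"]
31. n1.lim = 28  [B₁.lim + 17]
32. n16.env = "zp"  ["zp"]
33. n18.env = "uv"  ["uv"]
34. n19.fin = false  [terminal]
35. n18.sig = "nuv"  ["n" ++ A.env]
36. n18.idx = "muv"  ["m" ++ A.env]
37. n20.fin = false  [terminal]
38. n17.sig = false  [false]
39. n17.ok = true  [e.fin == false]
40. n17.acc = true  [e.fin == false]
41. n21.lim = 20  [len(A.env) + 18]
42. n21.lab = 13  [len(A.env) + 11]
43. n22.lim = 13  [C₀.lab]
44. n22.lab = 16  [C₀.lab * -1 + 29]
45. n23.wid = "uv"  [terminal]
46. n24.ok = false  [terminal]
47. n22.tag = 27  [27]
48. n21.tag = 23  [C₀.lim + C₁.tag - 24]
49. n25.lim = 9  [C₀.tag * 2 - 37]
50. n25.lab = 0  [len(A.env) - 2]
51. n26.ok = 25  [C.lim + C.lab + 16]
52. n27.fin = false  [terminal]
53. n26.hot = "zw"  ["zw"]
54. n26.depth = true  [e.fin == false]
55. n25.tag = 24  [C.lim + C.lab + 15]
56. n16.sig = "rzp"  ["r" ++ A.env]
57. n16.idx = "ww"  ["ww"]
58. n0.sig = true  [true]
59. n0.ok = false  [false]
60. n0.acc = true  [B.lim > 27]

24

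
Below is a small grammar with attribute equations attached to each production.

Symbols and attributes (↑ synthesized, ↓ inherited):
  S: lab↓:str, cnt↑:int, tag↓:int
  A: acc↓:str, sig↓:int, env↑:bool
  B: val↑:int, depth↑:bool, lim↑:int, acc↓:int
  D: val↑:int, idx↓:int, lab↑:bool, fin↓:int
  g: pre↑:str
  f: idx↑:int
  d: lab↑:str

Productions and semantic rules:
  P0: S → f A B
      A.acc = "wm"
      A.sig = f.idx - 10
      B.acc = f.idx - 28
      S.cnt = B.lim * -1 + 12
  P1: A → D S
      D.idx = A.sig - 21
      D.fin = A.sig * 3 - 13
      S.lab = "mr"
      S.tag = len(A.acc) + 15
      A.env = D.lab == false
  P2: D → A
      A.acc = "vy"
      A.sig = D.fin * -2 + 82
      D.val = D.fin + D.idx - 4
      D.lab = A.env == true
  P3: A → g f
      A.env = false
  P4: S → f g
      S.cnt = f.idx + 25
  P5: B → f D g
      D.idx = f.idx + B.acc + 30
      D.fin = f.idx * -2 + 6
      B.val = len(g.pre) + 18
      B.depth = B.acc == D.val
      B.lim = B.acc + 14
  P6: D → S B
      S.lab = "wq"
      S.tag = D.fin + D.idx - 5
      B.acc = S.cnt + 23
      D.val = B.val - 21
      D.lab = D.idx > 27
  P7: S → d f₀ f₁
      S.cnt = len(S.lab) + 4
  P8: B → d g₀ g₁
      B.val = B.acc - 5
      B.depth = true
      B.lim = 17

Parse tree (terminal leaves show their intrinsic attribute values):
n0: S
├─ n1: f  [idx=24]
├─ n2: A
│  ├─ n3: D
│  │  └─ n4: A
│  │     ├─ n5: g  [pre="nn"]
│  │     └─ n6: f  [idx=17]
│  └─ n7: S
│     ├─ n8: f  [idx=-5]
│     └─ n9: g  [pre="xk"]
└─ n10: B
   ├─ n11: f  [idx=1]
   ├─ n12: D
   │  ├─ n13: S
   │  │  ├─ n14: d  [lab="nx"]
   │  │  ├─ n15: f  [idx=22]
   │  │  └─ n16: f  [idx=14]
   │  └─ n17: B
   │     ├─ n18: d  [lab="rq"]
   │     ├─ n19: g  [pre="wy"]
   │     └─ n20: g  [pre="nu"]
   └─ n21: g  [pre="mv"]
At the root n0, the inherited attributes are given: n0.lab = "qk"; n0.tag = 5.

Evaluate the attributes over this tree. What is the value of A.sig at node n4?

24

1. n0.lab = "qk"  [given at root]
2. n0.tag = 5  [given at root]
3. n1.idx = 24  [terminal]
4. n2.acc = "wm"  ["wm"]
5. n2.sig = 14  [f.idx - 10]
6. n3.idx = -7  [A.sig - 21]
7. n3.fin = 29  [A.sig * 3 - 13]
8. n4.acc = "vy"  ["vy"]
9. n4.sig = 24  [D.fin * -2 + 82]
10. n5.pre = "nn"  [terminal]
11. n6.idx = 17  [terminal]
12. n4.env = false  [false]
13. n3.val = 18  [D.fin + D.idx - 4]
14. n3.lab = false  [A.env == true]
15. n7.lab = "mr"  ["mr"]
16. n7.tag = 17  [len(A.acc) + 15]
17. n8.idx = -5  [terminal]
18. n9.pre = "xk"  [terminal]
19. n7.cnt = 20  [f.idx + 25]
20. n2.env = true  [D.lab == false]
21. n10.acc = -4  [f.idx - 28]
22. n11.idx = 1  [terminal]
23. n12.idx = 27  [f.idx + B.acc + 30]
24. n12.fin = 4  [f.idx * -2 + 6]
25. n13.lab = "wq"  ["wq"]
26. n13.tag = 26  [D.fin + D.idx - 5]
27. n14.lab = "nx"  [terminal]
28. n15.idx = 22  [terminal]
29. n16.idx = 14  [terminal]
30. n13.cnt = 6  [len(S.lab) + 4]
31. n17.acc = 29  [S.cnt + 23]
32. n18.lab = "rq"  [terminal]
33. n19.pre = "wy"  [terminal]
34. n20.pre = "nu"  [terminal]
35. n17.val = 24  [B.acc - 5]
36. n17.depth = true  [true]
37. n17.lim = 17  [17]
38. n12.val = 3  [B.val - 21]
39. n12.lab = false  [D.idx > 27]
40. n21.pre = "mv"  [terminal]
41. n10.val = 20  [len(g.pre) + 18]
42. n10.depth = false  [B.acc == D.val]
43. n10.lim = 10  [B.acc + 14]
44. n0.cnt = 2  [B.lim * -1 + 12]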